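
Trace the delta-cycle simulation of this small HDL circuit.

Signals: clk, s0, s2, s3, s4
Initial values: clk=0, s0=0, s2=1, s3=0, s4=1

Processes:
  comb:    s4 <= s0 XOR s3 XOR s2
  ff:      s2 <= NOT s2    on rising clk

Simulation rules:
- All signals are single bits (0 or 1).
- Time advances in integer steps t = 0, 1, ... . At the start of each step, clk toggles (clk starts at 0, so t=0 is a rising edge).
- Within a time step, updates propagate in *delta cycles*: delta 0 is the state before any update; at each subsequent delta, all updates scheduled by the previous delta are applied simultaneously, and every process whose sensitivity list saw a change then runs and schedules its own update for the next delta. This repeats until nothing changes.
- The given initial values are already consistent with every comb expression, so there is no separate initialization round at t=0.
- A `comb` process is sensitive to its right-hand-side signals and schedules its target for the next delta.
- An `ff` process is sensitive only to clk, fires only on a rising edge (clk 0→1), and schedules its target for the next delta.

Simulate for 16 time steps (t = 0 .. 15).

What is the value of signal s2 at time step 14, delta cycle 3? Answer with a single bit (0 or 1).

t0.Δ0 s4=1 s3=0 s2=1 clk=0 s0=0
t0.Δ1 s4=1 s3=0 s2=1 clk=1 s0=0
t0.Δ2 s4=1 s3=0 s2=0 clk=1 s0=0
t0.Δ3 s4=0 s3=0 s2=0 clk=1 s0=0
t1.Δ0 s4=0 s3=0 s2=0 clk=1 s0=0
t1.Δ1 s4=0 s3=0 s2=0 clk=0 s0=0
t2.Δ0 s4=0 s3=0 s2=0 clk=0 s0=0
t2.Δ1 s4=0 s3=0 s2=0 clk=1 s0=0
t2.Δ2 s4=0 s3=0 s2=1 clk=1 s0=0
t2.Δ3 s4=1 s3=0 s2=1 clk=1 s0=0
t3.Δ0 s4=1 s3=0 s2=1 clk=1 s0=0
t3.Δ1 s4=1 s3=0 s2=1 clk=0 s0=0
t4.Δ0 s4=1 s3=0 s2=1 clk=0 s0=0
t4.Δ1 s4=1 s3=0 s2=1 clk=1 s0=0
t4.Δ2 s4=1 s3=0 s2=0 clk=1 s0=0
t4.Δ3 s4=0 s3=0 s2=0 clk=1 s0=0
t5.Δ0 s4=0 s3=0 s2=0 clk=1 s0=0
t5.Δ1 s4=0 s3=0 s2=0 clk=0 s0=0
t6.Δ0 s4=0 s3=0 s2=0 clk=0 s0=0
t6.Δ1 s4=0 s3=0 s2=0 clk=1 s0=0
t6.Δ2 s4=0 s3=0 s2=1 clk=1 s0=0
t6.Δ3 s4=1 s3=0 s2=1 clk=1 s0=0
t7.Δ0 s4=1 s3=0 s2=1 clk=1 s0=0
t7.Δ1 s4=1 s3=0 s2=1 clk=0 s0=0
t8.Δ0 s4=1 s3=0 s2=1 clk=0 s0=0
t8.Δ1 s4=1 s3=0 s2=1 clk=1 s0=0
t8.Δ2 s4=1 s3=0 s2=0 clk=1 s0=0
t8.Δ3 s4=0 s3=0 s2=0 clk=1 s0=0
t9.Δ0 s4=0 s3=0 s2=0 clk=1 s0=0
t9.Δ1 s4=0 s3=0 s2=0 clk=0 s0=0
t10.Δ0 s4=0 s3=0 s2=0 clk=0 s0=0
t10.Δ1 s4=0 s3=0 s2=0 clk=1 s0=0
t10.Δ2 s4=0 s3=0 s2=1 clk=1 s0=0
t10.Δ3 s4=1 s3=0 s2=1 clk=1 s0=0
t11.Δ0 s4=1 s3=0 s2=1 clk=1 s0=0
t11.Δ1 s4=1 s3=0 s2=1 clk=0 s0=0
t12.Δ0 s4=1 s3=0 s2=1 clk=0 s0=0
t12.Δ1 s4=1 s3=0 s2=1 clk=1 s0=0
t12.Δ2 s4=1 s3=0 s2=0 clk=1 s0=0
t12.Δ3 s4=0 s3=0 s2=0 clk=1 s0=0
t13.Δ0 s4=0 s3=0 s2=0 clk=1 s0=0
t13.Δ1 s4=0 s3=0 s2=0 clk=0 s0=0
t14.Δ0 s4=0 s3=0 s2=0 clk=0 s0=0
t14.Δ1 s4=0 s3=0 s2=0 clk=1 s0=0
t14.Δ2 s4=0 s3=0 s2=1 clk=1 s0=0
t14.Δ3 s4=1 s3=0 s2=1 clk=1 s0=0
t15.Δ0 s4=1 s3=0 s2=1 clk=1 s0=0
t15.Δ1 s4=1 s3=0 s2=1 clk=0 s0=0

1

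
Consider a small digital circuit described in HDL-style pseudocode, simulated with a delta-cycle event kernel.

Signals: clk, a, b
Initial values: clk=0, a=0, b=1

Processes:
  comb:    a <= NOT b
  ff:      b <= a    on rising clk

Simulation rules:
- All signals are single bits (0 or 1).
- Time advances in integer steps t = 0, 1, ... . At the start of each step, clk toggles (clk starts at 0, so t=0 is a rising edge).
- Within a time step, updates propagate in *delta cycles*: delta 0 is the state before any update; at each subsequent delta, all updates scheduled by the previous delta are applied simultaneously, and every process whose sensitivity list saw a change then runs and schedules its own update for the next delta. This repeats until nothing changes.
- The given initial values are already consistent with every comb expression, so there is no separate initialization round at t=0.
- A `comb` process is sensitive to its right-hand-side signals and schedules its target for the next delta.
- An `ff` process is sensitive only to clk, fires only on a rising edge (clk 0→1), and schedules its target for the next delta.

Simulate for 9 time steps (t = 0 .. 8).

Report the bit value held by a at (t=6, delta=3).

0

[bits: a,b,clk]
t=0: Δ0=010 Δ1=011 Δ2=001 Δ3=101 | 3Δ
t=1: Δ0=101 Δ1=100 | 1Δ
t=2: Δ0=100 Δ1=101 Δ2=111 Δ3=011 | 3Δ
t=3: Δ0=011 Δ1=010 | 1Δ
t=4: Δ0=010 Δ1=011 Δ2=001 Δ3=101 | 3Δ
t=5: Δ0=101 Δ1=100 | 1Δ
t=6: Δ0=100 Δ1=101 Δ2=111 Δ3=011 | 3Δ
t=7: Δ0=011 Δ1=010 | 1Δ
t=8: Δ0=010 Δ1=011 Δ2=001 Δ3=101 | 3Δ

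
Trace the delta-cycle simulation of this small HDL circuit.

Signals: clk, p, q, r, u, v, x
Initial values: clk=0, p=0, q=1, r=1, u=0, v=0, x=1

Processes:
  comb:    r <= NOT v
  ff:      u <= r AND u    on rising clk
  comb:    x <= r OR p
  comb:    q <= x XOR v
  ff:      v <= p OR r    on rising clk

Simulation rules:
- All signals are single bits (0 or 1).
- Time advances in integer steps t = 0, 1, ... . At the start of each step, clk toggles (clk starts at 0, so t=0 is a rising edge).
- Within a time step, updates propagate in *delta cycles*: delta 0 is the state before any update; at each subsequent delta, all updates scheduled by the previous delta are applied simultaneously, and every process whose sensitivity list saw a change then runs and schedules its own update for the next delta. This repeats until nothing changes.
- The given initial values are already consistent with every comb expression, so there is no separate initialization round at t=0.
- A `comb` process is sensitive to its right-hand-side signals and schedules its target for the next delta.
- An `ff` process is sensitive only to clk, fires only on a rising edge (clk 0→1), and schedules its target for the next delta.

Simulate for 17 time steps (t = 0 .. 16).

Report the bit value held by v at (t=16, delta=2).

[bits: r,u,x,v,q,clk,p]
t=0: Δ0=1010100 Δ1=1010110 Δ2=1011110 Δ3=0011010 Δ4=0001010 Δ5=0001110 | 5Δ
t=1: Δ0=0001110 Δ1=0001100 | 1Δ
t=2: Δ0=0001100 Δ1=0001110 Δ2=0000110 Δ3=1000010 Δ4=1010010 Δ5=1010110 | 5Δ
t=3: Δ0=1010110 Δ1=1010100 | 1Δ
t=4: Δ0=1010100 Δ1=1010110 Δ2=1011110 Δ3=0011010 Δ4=0001010 Δ5=0001110 | 5Δ
t=5: Δ0=0001110 Δ1=0001100 | 1Δ
t=6: Δ0=0001100 Δ1=0001110 Δ2=0000110 Δ3=1000010 Δ4=1010010 Δ5=1010110 | 5Δ
t=7: Δ0=1010110 Δ1=1010100 | 1Δ
t=8: Δ0=1010100 Δ1=1010110 Δ2=1011110 Δ3=0011010 Δ4=0001010 Δ5=0001110 | 5Δ
t=9: Δ0=0001110 Δ1=0001100 | 1Δ
t=10: Δ0=0001100 Δ1=0001110 Δ2=0000110 Δ3=1000010 Δ4=1010010 Δ5=1010110 | 5Δ
t=11: Δ0=1010110 Δ1=1010100 | 1Δ
t=12: Δ0=1010100 Δ1=1010110 Δ2=1011110 Δ3=0011010 Δ4=0001010 Δ5=0001110 | 5Δ
t=13: Δ0=0001110 Δ1=0001100 | 1Δ
t=14: Δ0=0001100 Δ1=0001110 Δ2=0000110 Δ3=1000010 Δ4=1010010 Δ5=1010110 | 5Δ
t=15: Δ0=1010110 Δ1=1010100 | 1Δ
t=16: Δ0=1010100 Δ1=1010110 Δ2=1011110 Δ3=0011010 Δ4=0001010 Δ5=0001110 | 5Δ

1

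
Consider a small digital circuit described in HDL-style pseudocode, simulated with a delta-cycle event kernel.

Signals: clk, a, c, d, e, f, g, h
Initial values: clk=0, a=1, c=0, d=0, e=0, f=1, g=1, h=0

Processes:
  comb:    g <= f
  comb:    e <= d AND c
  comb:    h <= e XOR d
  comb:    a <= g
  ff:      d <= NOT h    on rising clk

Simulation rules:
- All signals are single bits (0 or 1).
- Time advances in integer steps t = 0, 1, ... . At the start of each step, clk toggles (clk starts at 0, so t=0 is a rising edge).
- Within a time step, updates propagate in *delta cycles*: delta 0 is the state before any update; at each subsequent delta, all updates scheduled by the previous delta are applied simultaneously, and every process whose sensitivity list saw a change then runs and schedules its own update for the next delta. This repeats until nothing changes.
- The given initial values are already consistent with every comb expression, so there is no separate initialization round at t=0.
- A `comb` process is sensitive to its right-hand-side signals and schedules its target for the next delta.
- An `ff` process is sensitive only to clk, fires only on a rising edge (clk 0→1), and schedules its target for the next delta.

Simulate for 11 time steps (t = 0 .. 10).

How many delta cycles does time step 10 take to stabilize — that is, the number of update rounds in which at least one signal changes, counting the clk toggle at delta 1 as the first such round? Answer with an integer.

[bits: d,c,clk,e,h,f,a,g]
t=0: Δ0=00000111 Δ1=00100111 Δ2=10100111 Δ3=10101111 | 3Δ
t=1: Δ0=10101111 Δ1=10001111 | 1Δ
t=2: Δ0=10001111 Δ1=10101111 Δ2=00101111 Δ3=00100111 | 3Δ
t=3: Δ0=00100111 Δ1=00000111 | 1Δ
t=4: Δ0=00000111 Δ1=00100111 Δ2=10100111 Δ3=10101111 | 3Δ
t=5: Δ0=10101111 Δ1=10001111 | 1Δ
t=6: Δ0=10001111 Δ1=10101111 Δ2=00101111 Δ3=00100111 | 3Δ
t=7: Δ0=00100111 Δ1=00000111 | 1Δ
t=8: Δ0=00000111 Δ1=00100111 Δ2=10100111 Δ3=10101111 | 3Δ
t=9: Δ0=10101111 Δ1=10001111 | 1Δ
t=10: Δ0=10001111 Δ1=10101111 Δ2=00101111 Δ3=00100111 | 3Δ

3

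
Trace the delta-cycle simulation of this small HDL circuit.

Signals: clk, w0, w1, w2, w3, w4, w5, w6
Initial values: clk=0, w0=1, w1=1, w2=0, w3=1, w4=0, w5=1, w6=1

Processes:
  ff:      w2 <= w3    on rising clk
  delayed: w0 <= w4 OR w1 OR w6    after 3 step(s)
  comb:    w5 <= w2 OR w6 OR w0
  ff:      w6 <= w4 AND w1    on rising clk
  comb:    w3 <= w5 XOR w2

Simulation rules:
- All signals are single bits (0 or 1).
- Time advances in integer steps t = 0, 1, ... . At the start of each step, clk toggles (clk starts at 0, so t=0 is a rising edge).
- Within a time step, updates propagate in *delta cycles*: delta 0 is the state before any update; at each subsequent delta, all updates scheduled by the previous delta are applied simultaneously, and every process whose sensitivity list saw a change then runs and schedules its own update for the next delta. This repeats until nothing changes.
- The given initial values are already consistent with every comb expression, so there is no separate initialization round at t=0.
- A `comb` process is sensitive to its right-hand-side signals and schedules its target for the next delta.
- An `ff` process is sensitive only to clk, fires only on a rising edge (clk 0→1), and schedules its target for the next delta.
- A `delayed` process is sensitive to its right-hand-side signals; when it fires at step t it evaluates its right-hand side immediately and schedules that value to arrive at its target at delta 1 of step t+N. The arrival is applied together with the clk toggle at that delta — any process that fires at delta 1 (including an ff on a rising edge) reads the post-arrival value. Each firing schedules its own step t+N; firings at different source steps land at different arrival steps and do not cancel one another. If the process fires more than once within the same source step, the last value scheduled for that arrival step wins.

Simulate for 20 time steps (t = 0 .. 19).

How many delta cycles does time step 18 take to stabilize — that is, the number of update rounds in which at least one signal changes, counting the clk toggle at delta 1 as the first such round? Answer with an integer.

3

t0.Δ0 w0=1 w4=0 w2=0 w1=1 w6=1 clk=0 w3=1 w5=1
t0.Δ1 w0=1 w4=0 w2=0 w1=1 w6=1 clk=1 w3=1 w5=1
t0.Δ2 w0=1 w4=0 w2=1 w1=1 w6=0 clk=1 w3=1 w5=1
t0.Δ3 w0=1 w4=0 w2=1 w1=1 w6=0 clk=1 w3=0 w5=1
t1.Δ0 w0=1 w4=0 w2=1 w1=1 w6=0 clk=1 w3=0 w5=1
t1.Δ1 w0=1 w4=0 w2=1 w1=1 w6=0 clk=0 w3=0 w5=1
t2.Δ0 w0=1 w4=0 w2=1 w1=1 w6=0 clk=0 w3=0 w5=1
t2.Δ1 w0=1 w4=0 w2=1 w1=1 w6=0 clk=1 w3=0 w5=1
t2.Δ2 w0=1 w4=0 w2=0 w1=1 w6=0 clk=1 w3=0 w5=1
t2.Δ3 w0=1 w4=0 w2=0 w1=1 w6=0 clk=1 w3=1 w5=1
t3.Δ0 w0=1 w4=0 w2=0 w1=1 w6=0 clk=1 w3=1 w5=1
t3.Δ1 w0=1 w4=0 w2=0 w1=1 w6=0 clk=0 w3=1 w5=1
t4.Δ0 w0=1 w4=0 w2=0 w1=1 w6=0 clk=0 w3=1 w5=1
t4.Δ1 w0=1 w4=0 w2=0 w1=1 w6=0 clk=1 w3=1 w5=1
t4.Δ2 w0=1 w4=0 w2=1 w1=1 w6=0 clk=1 w3=1 w5=1
t4.Δ3 w0=1 w4=0 w2=1 w1=1 w6=0 clk=1 w3=0 w5=1
t5.Δ0 w0=1 w4=0 w2=1 w1=1 w6=0 clk=1 w3=0 w5=1
t5.Δ1 w0=1 w4=0 w2=1 w1=1 w6=0 clk=0 w3=0 w5=1
t6.Δ0 w0=1 w4=0 w2=1 w1=1 w6=0 clk=0 w3=0 w5=1
t6.Δ1 w0=1 w4=0 w2=1 w1=1 w6=0 clk=1 w3=0 w5=1
t6.Δ2 w0=1 w4=0 w2=0 w1=1 w6=0 clk=1 w3=0 w5=1
t6.Δ3 w0=1 w4=0 w2=0 w1=1 w6=0 clk=1 w3=1 w5=1
t7.Δ0 w0=1 w4=0 w2=0 w1=1 w6=0 clk=1 w3=1 w5=1
t7.Δ1 w0=1 w4=0 w2=0 w1=1 w6=0 clk=0 w3=1 w5=1
t8.Δ0 w0=1 w4=0 w2=0 w1=1 w6=0 clk=0 w3=1 w5=1
t8.Δ1 w0=1 w4=0 w2=0 w1=1 w6=0 clk=1 w3=1 w5=1
t8.Δ2 w0=1 w4=0 w2=1 w1=1 w6=0 clk=1 w3=1 w5=1
t8.Δ3 w0=1 w4=0 w2=1 w1=1 w6=0 clk=1 w3=0 w5=1
t9.Δ0 w0=1 w4=0 w2=1 w1=1 w6=0 clk=1 w3=0 w5=1
t9.Δ1 w0=1 w4=0 w2=1 w1=1 w6=0 clk=0 w3=0 w5=1
t10.Δ0 w0=1 w4=0 w2=1 w1=1 w6=0 clk=0 w3=0 w5=1
t10.Δ1 w0=1 w4=0 w2=1 w1=1 w6=0 clk=1 w3=0 w5=1
t10.Δ2 w0=1 w4=0 w2=0 w1=1 w6=0 clk=1 w3=0 w5=1
t10.Δ3 w0=1 w4=0 w2=0 w1=1 w6=0 clk=1 w3=1 w5=1
t11.Δ0 w0=1 w4=0 w2=0 w1=1 w6=0 clk=1 w3=1 w5=1
t11.Δ1 w0=1 w4=0 w2=0 w1=1 w6=0 clk=0 w3=1 w5=1
t12.Δ0 w0=1 w4=0 w2=0 w1=1 w6=0 clk=0 w3=1 w5=1
t12.Δ1 w0=1 w4=0 w2=0 w1=1 w6=0 clk=1 w3=1 w5=1
t12.Δ2 w0=1 w4=0 w2=1 w1=1 w6=0 clk=1 w3=1 w5=1
t12.Δ3 w0=1 w4=0 w2=1 w1=1 w6=0 clk=1 w3=0 w5=1
t13.Δ0 w0=1 w4=0 w2=1 w1=1 w6=0 clk=1 w3=0 w5=1
t13.Δ1 w0=1 w4=0 w2=1 w1=1 w6=0 clk=0 w3=0 w5=1
t14.Δ0 w0=1 w4=0 w2=1 w1=1 w6=0 clk=0 w3=0 w5=1
t14.Δ1 w0=1 w4=0 w2=1 w1=1 w6=0 clk=1 w3=0 w5=1
t14.Δ2 w0=1 w4=0 w2=0 w1=1 w6=0 clk=1 w3=0 w5=1
t14.Δ3 w0=1 w4=0 w2=0 w1=1 w6=0 clk=1 w3=1 w5=1
t15.Δ0 w0=1 w4=0 w2=0 w1=1 w6=0 clk=1 w3=1 w5=1
t15.Δ1 w0=1 w4=0 w2=0 w1=1 w6=0 clk=0 w3=1 w5=1
t16.Δ0 w0=1 w4=0 w2=0 w1=1 w6=0 clk=0 w3=1 w5=1
t16.Δ1 w0=1 w4=0 w2=0 w1=1 w6=0 clk=1 w3=1 w5=1
t16.Δ2 w0=1 w4=0 w2=1 w1=1 w6=0 clk=1 w3=1 w5=1
t16.Δ3 w0=1 w4=0 w2=1 w1=1 w6=0 clk=1 w3=0 w5=1
t17.Δ0 w0=1 w4=0 w2=1 w1=1 w6=0 clk=1 w3=0 w5=1
t17.Δ1 w0=1 w4=0 w2=1 w1=1 w6=0 clk=0 w3=0 w5=1
t18.Δ0 w0=1 w4=0 w2=1 w1=1 w6=0 clk=0 w3=0 w5=1
t18.Δ1 w0=1 w4=0 w2=1 w1=1 w6=0 clk=1 w3=0 w5=1
t18.Δ2 w0=1 w4=0 w2=0 w1=1 w6=0 clk=1 w3=0 w5=1
t18.Δ3 w0=1 w4=0 w2=0 w1=1 w6=0 clk=1 w3=1 w5=1
t19.Δ0 w0=1 w4=0 w2=0 w1=1 w6=0 clk=1 w3=1 w5=1
t19.Δ1 w0=1 w4=0 w2=0 w1=1 w6=0 clk=0 w3=1 w5=1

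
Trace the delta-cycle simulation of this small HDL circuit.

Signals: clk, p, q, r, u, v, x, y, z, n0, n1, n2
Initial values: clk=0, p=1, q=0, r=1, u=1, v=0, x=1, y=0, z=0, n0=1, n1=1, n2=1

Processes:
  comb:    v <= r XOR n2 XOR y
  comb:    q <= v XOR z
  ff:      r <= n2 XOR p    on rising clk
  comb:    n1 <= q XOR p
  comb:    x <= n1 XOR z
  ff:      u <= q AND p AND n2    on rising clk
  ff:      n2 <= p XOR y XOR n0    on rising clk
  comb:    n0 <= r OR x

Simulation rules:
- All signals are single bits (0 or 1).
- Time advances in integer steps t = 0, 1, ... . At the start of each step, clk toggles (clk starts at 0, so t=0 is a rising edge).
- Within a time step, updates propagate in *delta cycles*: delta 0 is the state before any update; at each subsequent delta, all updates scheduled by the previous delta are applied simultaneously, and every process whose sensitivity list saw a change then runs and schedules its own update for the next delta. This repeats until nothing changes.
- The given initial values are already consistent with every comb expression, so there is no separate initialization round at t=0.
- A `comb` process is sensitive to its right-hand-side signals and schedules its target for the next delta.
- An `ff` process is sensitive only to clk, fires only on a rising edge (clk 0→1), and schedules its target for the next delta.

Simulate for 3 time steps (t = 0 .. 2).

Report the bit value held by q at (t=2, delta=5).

t=0 Δ0: u=1 y=0 n2=1 q=0 n1=1 r=1 p=1 z=0 n0=1 clk=0 v=0 x=1
  Δ1: clk:0→1
  Δ2: u:1→0, n2:1→0, r:1→0
  (2Δ to stable)
t=1 Δ0: u=0 y=0 n2=0 q=0 n1=1 r=0 p=1 z=0 n0=1 clk=1 v=0 x=1
  Δ1: clk:1→0
  (1Δ to stable)
t=2 Δ0: u=0 y=0 n2=0 q=0 n1=1 r=0 p=1 z=0 n0=1 clk=0 v=0 x=1
  Δ1: clk:0→1
  Δ2: r:0→1
  Δ3: v:0→1
  Δ4: q:0→1
  Δ5: n1:1→0
  Δ6: x:1→0
  (6Δ to stable)

1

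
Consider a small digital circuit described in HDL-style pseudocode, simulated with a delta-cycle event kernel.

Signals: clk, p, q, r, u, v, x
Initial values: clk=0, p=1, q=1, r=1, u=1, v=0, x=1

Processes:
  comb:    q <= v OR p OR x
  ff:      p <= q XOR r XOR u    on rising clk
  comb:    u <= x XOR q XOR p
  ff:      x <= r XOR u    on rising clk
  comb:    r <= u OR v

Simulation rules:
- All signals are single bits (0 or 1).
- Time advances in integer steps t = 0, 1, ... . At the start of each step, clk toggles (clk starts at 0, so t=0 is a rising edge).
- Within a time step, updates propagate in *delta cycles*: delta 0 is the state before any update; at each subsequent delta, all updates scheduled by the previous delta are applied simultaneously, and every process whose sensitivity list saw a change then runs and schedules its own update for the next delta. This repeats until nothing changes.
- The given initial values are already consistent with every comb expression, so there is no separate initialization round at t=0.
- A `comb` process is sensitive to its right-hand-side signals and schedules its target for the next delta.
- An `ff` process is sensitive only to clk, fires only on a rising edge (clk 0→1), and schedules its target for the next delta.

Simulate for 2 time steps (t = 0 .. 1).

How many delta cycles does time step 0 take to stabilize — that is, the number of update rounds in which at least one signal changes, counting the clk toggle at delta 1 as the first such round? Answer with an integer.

[bits: clk,q,v,r,p,u,x]
t=0: Δ0=0101111 Δ1=1101111 Δ2=1101110 Δ3=1101100 Δ4=1100100 | 4Δ
t=1: Δ0=1100100 Δ1=0100100 | 1Δ

4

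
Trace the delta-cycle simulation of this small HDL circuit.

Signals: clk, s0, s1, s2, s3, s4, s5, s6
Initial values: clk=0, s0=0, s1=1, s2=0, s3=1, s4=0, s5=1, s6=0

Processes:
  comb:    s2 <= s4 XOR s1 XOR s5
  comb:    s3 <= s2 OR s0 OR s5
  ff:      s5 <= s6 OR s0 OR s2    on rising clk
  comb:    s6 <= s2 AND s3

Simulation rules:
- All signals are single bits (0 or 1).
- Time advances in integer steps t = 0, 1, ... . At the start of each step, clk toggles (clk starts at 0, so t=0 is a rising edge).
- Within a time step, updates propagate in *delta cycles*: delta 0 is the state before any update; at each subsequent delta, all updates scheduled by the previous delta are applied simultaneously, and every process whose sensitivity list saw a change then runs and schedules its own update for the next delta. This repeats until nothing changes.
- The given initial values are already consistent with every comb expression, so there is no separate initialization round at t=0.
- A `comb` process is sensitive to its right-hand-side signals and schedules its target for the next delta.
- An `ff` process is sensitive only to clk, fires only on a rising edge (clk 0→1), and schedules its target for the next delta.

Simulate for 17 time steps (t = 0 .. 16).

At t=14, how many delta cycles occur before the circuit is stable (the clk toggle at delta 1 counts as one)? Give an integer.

4

t=0 Δ0: s5=1 s3=1 s6=0 s1=1 s4=0 clk=0 s2=0 s0=0
  Δ1: clk:0→1
  Δ2: s5:1→0
  Δ3: s3:1→0, s2:0→1
  Δ4: s3:0→1
  Δ5: s6:0→1
  (5Δ to stable)
t=1 Δ0: s5=0 s3=1 s6=1 s1=1 s4=0 clk=1 s2=1 s0=0
  Δ1: clk:1→0
  (1Δ to stable)
t=2 Δ0: s5=0 s3=1 s6=1 s1=1 s4=0 clk=0 s2=1 s0=0
  Δ1: clk:0→1
  Δ2: s5:0→1
  Δ3: s2:1→0
  Δ4: s6:1→0
  (4Δ to stable)
t=3 Δ0: s5=1 s3=1 s6=0 s1=1 s4=0 clk=1 s2=0 s0=0
  Δ1: clk:1→0
  (1Δ to stable)
t=4 Δ0: s5=1 s3=1 s6=0 s1=1 s4=0 clk=0 s2=0 s0=0
  Δ1: clk:0→1
  Δ2: s5:1→0
  Δ3: s3:1→0, s2:0→1
  Δ4: s3:0→1
  Δ5: s6:0→1
  (5Δ to stable)
t=5 Δ0: s5=0 s3=1 s6=1 s1=1 s4=0 clk=1 s2=1 s0=0
  Δ1: clk:1→0
  (1Δ to stable)
t=6 Δ0: s5=0 s3=1 s6=1 s1=1 s4=0 clk=0 s2=1 s0=0
  Δ1: clk:0→1
  Δ2: s5:0→1
  Δ3: s2:1→0
  Δ4: s6:1→0
  (4Δ to stable)
t=7 Δ0: s5=1 s3=1 s6=0 s1=1 s4=0 clk=1 s2=0 s0=0
  Δ1: clk:1→0
  (1Δ to stable)
t=8 Δ0: s5=1 s3=1 s6=0 s1=1 s4=0 clk=0 s2=0 s0=0
  Δ1: clk:0→1
  Δ2: s5:1→0
  Δ3: s3:1→0, s2:0→1
  Δ4: s3:0→1
  Δ5: s6:0→1
  (5Δ to stable)
t=9 Δ0: s5=0 s3=1 s6=1 s1=1 s4=0 clk=1 s2=1 s0=0
  Δ1: clk:1→0
  (1Δ to stable)
t=10 Δ0: s5=0 s3=1 s6=1 s1=1 s4=0 clk=0 s2=1 s0=0
  Δ1: clk:0→1
  Δ2: s5:0→1
  Δ3: s2:1→0
  Δ4: s6:1→0
  (4Δ to stable)
t=11 Δ0: s5=1 s3=1 s6=0 s1=1 s4=0 clk=1 s2=0 s0=0
  Δ1: clk:1→0
  (1Δ to stable)
t=12 Δ0: s5=1 s3=1 s6=0 s1=1 s4=0 clk=0 s2=0 s0=0
  Δ1: clk:0→1
  Δ2: s5:1→0
  Δ3: s3:1→0, s2:0→1
  Δ4: s3:0→1
  Δ5: s6:0→1
  (5Δ to stable)
t=13 Δ0: s5=0 s3=1 s6=1 s1=1 s4=0 clk=1 s2=1 s0=0
  Δ1: clk:1→0
  (1Δ to stable)
t=14 Δ0: s5=0 s3=1 s6=1 s1=1 s4=0 clk=0 s2=1 s0=0
  Δ1: clk:0→1
  Δ2: s5:0→1
  Δ3: s2:1→0
  Δ4: s6:1→0
  (4Δ to stable)
t=15 Δ0: s5=1 s3=1 s6=0 s1=1 s4=0 clk=1 s2=0 s0=0
  Δ1: clk:1→0
  (1Δ to stable)
t=16 Δ0: s5=1 s3=1 s6=0 s1=1 s4=0 clk=0 s2=0 s0=0
  Δ1: clk:0→1
  Δ2: s5:1→0
  Δ3: s3:1→0, s2:0→1
  Δ4: s3:0→1
  Δ5: s6:0→1
  (5Δ to stable)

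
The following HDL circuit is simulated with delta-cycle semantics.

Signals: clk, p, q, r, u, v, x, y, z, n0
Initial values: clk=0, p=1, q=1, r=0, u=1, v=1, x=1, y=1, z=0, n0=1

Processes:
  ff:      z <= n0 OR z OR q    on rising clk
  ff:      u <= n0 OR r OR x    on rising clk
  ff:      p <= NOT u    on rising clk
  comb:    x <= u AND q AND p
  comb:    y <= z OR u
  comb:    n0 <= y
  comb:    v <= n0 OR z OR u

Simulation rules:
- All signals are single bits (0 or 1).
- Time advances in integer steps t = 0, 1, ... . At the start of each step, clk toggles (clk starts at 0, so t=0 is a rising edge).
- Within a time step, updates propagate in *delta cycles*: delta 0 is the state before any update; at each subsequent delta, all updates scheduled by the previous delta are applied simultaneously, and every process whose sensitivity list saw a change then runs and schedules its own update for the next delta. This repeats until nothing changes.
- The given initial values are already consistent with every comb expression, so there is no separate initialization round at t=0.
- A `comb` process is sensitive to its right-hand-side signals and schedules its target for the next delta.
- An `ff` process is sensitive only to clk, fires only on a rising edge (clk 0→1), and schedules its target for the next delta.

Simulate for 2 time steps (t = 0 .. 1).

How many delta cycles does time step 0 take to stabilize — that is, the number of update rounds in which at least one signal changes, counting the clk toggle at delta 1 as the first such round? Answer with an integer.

3

[bits: p,clk,u,n0,q,z,r,x,v,y]
t=0: Δ0=1011100111 Δ1=1111100111 Δ2=0111110111 Δ3=0111110011 | 3Δ
t=1: Δ0=0111110011 Δ1=0011110011 | 1Δ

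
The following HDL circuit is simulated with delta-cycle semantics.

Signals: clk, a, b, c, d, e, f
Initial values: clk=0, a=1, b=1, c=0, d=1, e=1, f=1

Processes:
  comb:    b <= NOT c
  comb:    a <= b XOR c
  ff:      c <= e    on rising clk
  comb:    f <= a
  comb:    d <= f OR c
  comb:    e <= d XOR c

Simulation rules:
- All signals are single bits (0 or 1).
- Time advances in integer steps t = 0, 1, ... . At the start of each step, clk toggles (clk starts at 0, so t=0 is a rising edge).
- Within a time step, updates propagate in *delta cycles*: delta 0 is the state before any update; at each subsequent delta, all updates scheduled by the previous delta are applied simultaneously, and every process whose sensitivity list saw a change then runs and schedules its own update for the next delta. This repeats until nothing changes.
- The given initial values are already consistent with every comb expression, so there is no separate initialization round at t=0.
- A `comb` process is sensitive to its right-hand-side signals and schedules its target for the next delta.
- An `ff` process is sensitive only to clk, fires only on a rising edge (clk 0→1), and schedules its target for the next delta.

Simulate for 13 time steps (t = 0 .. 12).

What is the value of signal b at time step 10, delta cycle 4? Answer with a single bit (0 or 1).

1

t0.Δ0 c=0 b=1 f=1 a=1 clk=0 d=1 e=1
t0.Δ1 c=0 b=1 f=1 a=1 clk=1 d=1 e=1
t0.Δ2 c=1 b=1 f=1 a=1 clk=1 d=1 e=1
t0.Δ3 c=1 b=0 f=1 a=0 clk=1 d=1 e=0
t0.Δ4 c=1 b=0 f=0 a=1 clk=1 d=1 e=0
t0.Δ5 c=1 b=0 f=1 a=1 clk=1 d=1 e=0
t1.Δ0 c=1 b=0 f=1 a=1 clk=1 d=1 e=0
t1.Δ1 c=1 b=0 f=1 a=1 clk=0 d=1 e=0
t2.Δ0 c=1 b=0 f=1 a=1 clk=0 d=1 e=0
t2.Δ1 c=1 b=0 f=1 a=1 clk=1 d=1 e=0
t2.Δ2 c=0 b=0 f=1 a=1 clk=1 d=1 e=0
t2.Δ3 c=0 b=1 f=1 a=0 clk=1 d=1 e=1
t2.Δ4 c=0 b=1 f=0 a=1 clk=1 d=1 e=1
t2.Δ5 c=0 b=1 f=1 a=1 clk=1 d=0 e=1
t2.Δ6 c=0 b=1 f=1 a=1 clk=1 d=1 e=0
t2.Δ7 c=0 b=1 f=1 a=1 clk=1 d=1 e=1
t3.Δ0 c=0 b=1 f=1 a=1 clk=1 d=1 e=1
t3.Δ1 c=0 b=1 f=1 a=1 clk=0 d=1 e=1
t4.Δ0 c=0 b=1 f=1 a=1 clk=0 d=1 e=1
t4.Δ1 c=0 b=1 f=1 a=1 clk=1 d=1 e=1
t4.Δ2 c=1 b=1 f=1 a=1 clk=1 d=1 e=1
t4.Δ3 c=1 b=0 f=1 a=0 clk=1 d=1 e=0
t4.Δ4 c=1 b=0 f=0 a=1 clk=1 d=1 e=0
t4.Δ5 c=1 b=0 f=1 a=1 clk=1 d=1 e=0
t5.Δ0 c=1 b=0 f=1 a=1 clk=1 d=1 e=0
t5.Δ1 c=1 b=0 f=1 a=1 clk=0 d=1 e=0
t6.Δ0 c=1 b=0 f=1 a=1 clk=0 d=1 e=0
t6.Δ1 c=1 b=0 f=1 a=1 clk=1 d=1 e=0
t6.Δ2 c=0 b=0 f=1 a=1 clk=1 d=1 e=0
t6.Δ3 c=0 b=1 f=1 a=0 clk=1 d=1 e=1
t6.Δ4 c=0 b=1 f=0 a=1 clk=1 d=1 e=1
t6.Δ5 c=0 b=1 f=1 a=1 clk=1 d=0 e=1
t6.Δ6 c=0 b=1 f=1 a=1 clk=1 d=1 e=0
t6.Δ7 c=0 b=1 f=1 a=1 clk=1 d=1 e=1
t7.Δ0 c=0 b=1 f=1 a=1 clk=1 d=1 e=1
t7.Δ1 c=0 b=1 f=1 a=1 clk=0 d=1 e=1
t8.Δ0 c=0 b=1 f=1 a=1 clk=0 d=1 e=1
t8.Δ1 c=0 b=1 f=1 a=1 clk=1 d=1 e=1
t8.Δ2 c=1 b=1 f=1 a=1 clk=1 d=1 e=1
t8.Δ3 c=1 b=0 f=1 a=0 clk=1 d=1 e=0
t8.Δ4 c=1 b=0 f=0 a=1 clk=1 d=1 e=0
t8.Δ5 c=1 b=0 f=1 a=1 clk=1 d=1 e=0
t9.Δ0 c=1 b=0 f=1 a=1 clk=1 d=1 e=0
t9.Δ1 c=1 b=0 f=1 a=1 clk=0 d=1 e=0
t10.Δ0 c=1 b=0 f=1 a=1 clk=0 d=1 e=0
t10.Δ1 c=1 b=0 f=1 a=1 clk=1 d=1 e=0
t10.Δ2 c=0 b=0 f=1 a=1 clk=1 d=1 e=0
t10.Δ3 c=0 b=1 f=1 a=0 clk=1 d=1 e=1
t10.Δ4 c=0 b=1 f=0 a=1 clk=1 d=1 e=1
t10.Δ5 c=0 b=1 f=1 a=1 clk=1 d=0 e=1
t10.Δ6 c=0 b=1 f=1 a=1 clk=1 d=1 e=0
t10.Δ7 c=0 b=1 f=1 a=1 clk=1 d=1 e=1
t11.Δ0 c=0 b=1 f=1 a=1 clk=1 d=1 e=1
t11.Δ1 c=0 b=1 f=1 a=1 clk=0 d=1 e=1
t12.Δ0 c=0 b=1 f=1 a=1 clk=0 d=1 e=1
t12.Δ1 c=0 b=1 f=1 a=1 clk=1 d=1 e=1
t12.Δ2 c=1 b=1 f=1 a=1 clk=1 d=1 e=1
t12.Δ3 c=1 b=0 f=1 a=0 clk=1 d=1 e=0
t12.Δ4 c=1 b=0 f=0 a=1 clk=1 d=1 e=0
t12.Δ5 c=1 b=0 f=1 a=1 clk=1 d=1 e=0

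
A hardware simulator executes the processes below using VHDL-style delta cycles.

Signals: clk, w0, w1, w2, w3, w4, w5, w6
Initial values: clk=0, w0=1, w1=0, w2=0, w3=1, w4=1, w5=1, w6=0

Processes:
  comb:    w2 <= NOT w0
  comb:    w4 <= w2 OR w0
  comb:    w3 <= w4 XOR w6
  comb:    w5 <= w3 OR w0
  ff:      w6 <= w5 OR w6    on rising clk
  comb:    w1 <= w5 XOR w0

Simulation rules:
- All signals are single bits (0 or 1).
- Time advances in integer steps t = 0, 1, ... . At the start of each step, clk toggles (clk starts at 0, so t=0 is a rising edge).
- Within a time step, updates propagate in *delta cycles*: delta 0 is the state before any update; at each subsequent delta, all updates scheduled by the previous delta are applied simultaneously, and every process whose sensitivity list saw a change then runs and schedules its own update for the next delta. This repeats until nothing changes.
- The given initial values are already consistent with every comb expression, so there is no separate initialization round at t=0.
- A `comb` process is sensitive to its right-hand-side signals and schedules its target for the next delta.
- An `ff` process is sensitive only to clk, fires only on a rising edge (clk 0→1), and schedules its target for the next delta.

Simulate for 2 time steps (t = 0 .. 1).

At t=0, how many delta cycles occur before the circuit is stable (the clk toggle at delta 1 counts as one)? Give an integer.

t=0 Δ0: w2=0 w3=1 w4=1 w1=0 w0=1 w6=0 w5=1 clk=0
  Δ1: clk:0→1
  Δ2: w6:0→1
  Δ3: w3:1→0
  (3Δ to stable)
t=1 Δ0: w2=0 w3=0 w4=1 w1=0 w0=1 w6=1 w5=1 clk=1
  Δ1: clk:1→0
  (1Δ to stable)

3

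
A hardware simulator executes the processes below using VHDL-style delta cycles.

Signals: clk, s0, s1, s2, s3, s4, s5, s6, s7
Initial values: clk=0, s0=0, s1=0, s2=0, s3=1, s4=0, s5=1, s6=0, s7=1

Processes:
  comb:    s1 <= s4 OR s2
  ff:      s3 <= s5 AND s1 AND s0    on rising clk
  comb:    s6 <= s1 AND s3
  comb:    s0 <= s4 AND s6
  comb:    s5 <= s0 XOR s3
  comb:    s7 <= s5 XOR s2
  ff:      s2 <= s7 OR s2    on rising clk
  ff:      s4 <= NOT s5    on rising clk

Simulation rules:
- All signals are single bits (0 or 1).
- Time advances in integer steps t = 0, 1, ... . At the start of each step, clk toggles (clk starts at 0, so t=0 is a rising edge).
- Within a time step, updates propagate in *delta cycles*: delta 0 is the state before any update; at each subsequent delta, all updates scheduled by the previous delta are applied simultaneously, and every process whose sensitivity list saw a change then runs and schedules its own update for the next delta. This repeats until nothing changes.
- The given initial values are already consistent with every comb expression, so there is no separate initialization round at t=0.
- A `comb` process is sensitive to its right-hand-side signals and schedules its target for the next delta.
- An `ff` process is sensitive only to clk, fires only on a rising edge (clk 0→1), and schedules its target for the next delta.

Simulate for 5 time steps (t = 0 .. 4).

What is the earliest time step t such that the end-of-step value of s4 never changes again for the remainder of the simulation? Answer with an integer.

t0.Δ0 s0=0 s6=0 s3=1 s4=0 s2=0 s5=1 clk=0 s7=1 s1=0
t0.Δ1 s0=0 s6=0 s3=1 s4=0 s2=0 s5=1 clk=1 s7=1 s1=0
t0.Δ2 s0=0 s6=0 s3=0 s4=0 s2=1 s5=1 clk=1 s7=1 s1=0
t0.Δ3 s0=0 s6=0 s3=0 s4=0 s2=1 s5=0 clk=1 s7=0 s1=1
t0.Δ4 s0=0 s6=0 s3=0 s4=0 s2=1 s5=0 clk=1 s7=1 s1=1
t1.Δ0 s0=0 s6=0 s3=0 s4=0 s2=1 s5=0 clk=1 s7=1 s1=1
t1.Δ1 s0=0 s6=0 s3=0 s4=0 s2=1 s5=0 clk=0 s7=1 s1=1
t2.Δ0 s0=0 s6=0 s3=0 s4=0 s2=1 s5=0 clk=0 s7=1 s1=1
t2.Δ1 s0=0 s6=0 s3=0 s4=0 s2=1 s5=0 clk=1 s7=1 s1=1
t2.Δ2 s0=0 s6=0 s3=0 s4=1 s2=1 s5=0 clk=1 s7=1 s1=1
t3.Δ0 s0=0 s6=0 s3=0 s4=1 s2=1 s5=0 clk=1 s7=1 s1=1
t3.Δ1 s0=0 s6=0 s3=0 s4=1 s2=1 s5=0 clk=0 s7=1 s1=1
t4.Δ0 s0=0 s6=0 s3=0 s4=1 s2=1 s5=0 clk=0 s7=1 s1=1
t4.Δ1 s0=0 s6=0 s3=0 s4=1 s2=1 s5=0 clk=1 s7=1 s1=1

2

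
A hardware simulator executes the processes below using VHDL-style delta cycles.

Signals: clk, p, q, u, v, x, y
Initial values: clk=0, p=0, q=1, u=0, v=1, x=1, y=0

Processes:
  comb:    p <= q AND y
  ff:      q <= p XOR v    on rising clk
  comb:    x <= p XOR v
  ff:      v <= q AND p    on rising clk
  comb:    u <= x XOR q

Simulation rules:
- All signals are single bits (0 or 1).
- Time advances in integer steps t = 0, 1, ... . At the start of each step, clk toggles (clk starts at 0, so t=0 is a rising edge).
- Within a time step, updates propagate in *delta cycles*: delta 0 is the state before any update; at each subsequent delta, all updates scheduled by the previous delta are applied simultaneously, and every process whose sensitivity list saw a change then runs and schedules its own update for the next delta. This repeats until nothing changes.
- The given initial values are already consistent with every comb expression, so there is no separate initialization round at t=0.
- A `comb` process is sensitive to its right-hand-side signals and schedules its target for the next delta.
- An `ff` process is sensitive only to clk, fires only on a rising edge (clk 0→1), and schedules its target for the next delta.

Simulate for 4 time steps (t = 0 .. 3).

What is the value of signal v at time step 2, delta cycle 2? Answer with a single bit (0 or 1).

0

t=0 Δ0: v=1 q=1 y=0 p=0 x=1 u=0 clk=0
  Δ1: clk:0→1
  Δ2: v:1→0
  Δ3: x:1→0
  Δ4: u:0→1
  (4Δ to stable)
t=1 Δ0: v=0 q=1 y=0 p=0 x=0 u=1 clk=1
  Δ1: clk:1→0
  (1Δ to stable)
t=2 Δ0: v=0 q=1 y=0 p=0 x=0 u=1 clk=0
  Δ1: clk:0→1
  Δ2: q:1→0
  Δ3: u:1→0
  (3Δ to stable)
t=3 Δ0: v=0 q=0 y=0 p=0 x=0 u=0 clk=1
  Δ1: clk:1→0
  (1Δ to stable)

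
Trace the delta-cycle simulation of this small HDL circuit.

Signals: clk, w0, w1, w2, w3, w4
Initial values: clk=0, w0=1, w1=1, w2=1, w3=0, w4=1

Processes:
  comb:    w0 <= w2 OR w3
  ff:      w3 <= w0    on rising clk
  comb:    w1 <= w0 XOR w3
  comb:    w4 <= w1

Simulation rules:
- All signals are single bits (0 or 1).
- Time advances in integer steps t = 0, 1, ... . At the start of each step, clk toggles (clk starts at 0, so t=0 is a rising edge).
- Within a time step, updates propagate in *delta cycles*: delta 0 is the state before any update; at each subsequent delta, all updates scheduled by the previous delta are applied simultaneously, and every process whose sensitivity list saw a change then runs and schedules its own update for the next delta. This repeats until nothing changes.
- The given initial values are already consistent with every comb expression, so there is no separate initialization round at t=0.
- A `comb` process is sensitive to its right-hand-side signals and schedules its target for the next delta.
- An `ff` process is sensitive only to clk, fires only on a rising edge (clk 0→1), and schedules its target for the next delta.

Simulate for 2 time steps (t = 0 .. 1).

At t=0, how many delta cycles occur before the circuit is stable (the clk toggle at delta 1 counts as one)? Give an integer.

4

t=0 Δ0: clk=0 w4=1 w0=1 w2=1 w1=1 w3=0
  Δ1: clk:0→1
  Δ2: w3:0→1
  Δ3: w1:1→0
  Δ4: w4:1→0
  (4Δ to stable)
t=1 Δ0: clk=1 w4=0 w0=1 w2=1 w1=0 w3=1
  Δ1: clk:1→0
  (1Δ to stable)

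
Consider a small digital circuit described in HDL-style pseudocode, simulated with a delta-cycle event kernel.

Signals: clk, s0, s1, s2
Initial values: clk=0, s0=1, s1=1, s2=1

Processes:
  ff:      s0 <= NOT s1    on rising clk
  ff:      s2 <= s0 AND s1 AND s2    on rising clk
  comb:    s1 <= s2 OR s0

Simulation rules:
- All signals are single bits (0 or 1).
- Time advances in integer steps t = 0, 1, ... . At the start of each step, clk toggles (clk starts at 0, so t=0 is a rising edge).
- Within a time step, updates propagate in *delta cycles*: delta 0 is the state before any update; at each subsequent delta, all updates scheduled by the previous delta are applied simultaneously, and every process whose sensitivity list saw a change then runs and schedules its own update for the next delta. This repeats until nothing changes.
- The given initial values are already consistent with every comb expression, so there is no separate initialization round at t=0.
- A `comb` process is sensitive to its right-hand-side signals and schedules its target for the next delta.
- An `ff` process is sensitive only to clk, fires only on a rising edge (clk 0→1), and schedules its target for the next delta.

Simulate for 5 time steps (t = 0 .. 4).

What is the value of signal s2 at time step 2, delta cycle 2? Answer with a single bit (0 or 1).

t0.Δ0 s2=1 s1=1 s0=1 clk=0
t0.Δ1 s2=1 s1=1 s0=1 clk=1
t0.Δ2 s2=1 s1=1 s0=0 clk=1
t1.Δ0 s2=1 s1=1 s0=0 clk=1
t1.Δ1 s2=1 s1=1 s0=0 clk=0
t2.Δ0 s2=1 s1=1 s0=0 clk=0
t2.Δ1 s2=1 s1=1 s0=0 clk=1
t2.Δ2 s2=0 s1=1 s0=0 clk=1
t2.Δ3 s2=0 s1=0 s0=0 clk=1
t3.Δ0 s2=0 s1=0 s0=0 clk=1
t3.Δ1 s2=0 s1=0 s0=0 clk=0
t4.Δ0 s2=0 s1=0 s0=0 clk=0
t4.Δ1 s2=0 s1=0 s0=0 clk=1
t4.Δ2 s2=0 s1=0 s0=1 clk=1
t4.Δ3 s2=0 s1=1 s0=1 clk=1

0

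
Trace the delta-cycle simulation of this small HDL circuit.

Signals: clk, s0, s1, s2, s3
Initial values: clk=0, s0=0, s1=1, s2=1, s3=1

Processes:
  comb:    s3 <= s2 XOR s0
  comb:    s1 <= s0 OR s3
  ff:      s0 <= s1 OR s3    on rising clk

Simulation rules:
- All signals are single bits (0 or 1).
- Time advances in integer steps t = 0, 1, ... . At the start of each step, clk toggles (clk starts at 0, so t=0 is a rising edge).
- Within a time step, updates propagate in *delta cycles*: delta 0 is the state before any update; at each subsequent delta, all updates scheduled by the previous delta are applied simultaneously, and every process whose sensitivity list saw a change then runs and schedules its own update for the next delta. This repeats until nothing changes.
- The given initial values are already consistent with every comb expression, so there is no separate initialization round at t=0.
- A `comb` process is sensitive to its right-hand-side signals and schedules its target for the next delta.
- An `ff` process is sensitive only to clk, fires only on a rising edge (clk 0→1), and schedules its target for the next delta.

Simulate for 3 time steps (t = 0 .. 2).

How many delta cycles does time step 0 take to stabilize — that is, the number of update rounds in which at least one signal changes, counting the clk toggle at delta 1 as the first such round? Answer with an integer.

3

t=0 Δ0: s0=0 s3=1 s1=1 clk=0 s2=1
  Δ1: clk:0→1
  Δ2: s0:0→1
  Δ3: s3:1→0
  (3Δ to stable)
t=1 Δ0: s0=1 s3=0 s1=1 clk=1 s2=1
  Δ1: clk:1→0
  (1Δ to stable)
t=2 Δ0: s0=1 s3=0 s1=1 clk=0 s2=1
  Δ1: clk:0→1
  (1Δ to stable)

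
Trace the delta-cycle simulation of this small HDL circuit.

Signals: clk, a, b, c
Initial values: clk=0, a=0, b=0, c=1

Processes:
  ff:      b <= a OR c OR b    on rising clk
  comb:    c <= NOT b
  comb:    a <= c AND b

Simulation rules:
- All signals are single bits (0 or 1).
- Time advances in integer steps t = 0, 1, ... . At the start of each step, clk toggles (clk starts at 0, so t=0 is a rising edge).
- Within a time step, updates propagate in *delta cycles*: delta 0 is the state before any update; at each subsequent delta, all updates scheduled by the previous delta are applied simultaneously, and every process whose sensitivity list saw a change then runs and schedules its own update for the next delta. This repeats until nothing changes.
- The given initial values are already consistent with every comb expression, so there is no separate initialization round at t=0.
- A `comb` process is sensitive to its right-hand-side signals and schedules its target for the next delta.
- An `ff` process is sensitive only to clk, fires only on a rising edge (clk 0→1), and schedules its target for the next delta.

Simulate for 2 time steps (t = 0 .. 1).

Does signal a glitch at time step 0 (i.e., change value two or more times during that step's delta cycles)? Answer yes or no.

yes

t0.Δ0 b=0 a=0 clk=0 c=1
t0.Δ1 b=0 a=0 clk=1 c=1
t0.Δ2 b=1 a=0 clk=1 c=1
t0.Δ3 b=1 a=1 clk=1 c=0
t0.Δ4 b=1 a=0 clk=1 c=0
t1.Δ0 b=1 a=0 clk=1 c=0
t1.Δ1 b=1 a=0 clk=0 c=0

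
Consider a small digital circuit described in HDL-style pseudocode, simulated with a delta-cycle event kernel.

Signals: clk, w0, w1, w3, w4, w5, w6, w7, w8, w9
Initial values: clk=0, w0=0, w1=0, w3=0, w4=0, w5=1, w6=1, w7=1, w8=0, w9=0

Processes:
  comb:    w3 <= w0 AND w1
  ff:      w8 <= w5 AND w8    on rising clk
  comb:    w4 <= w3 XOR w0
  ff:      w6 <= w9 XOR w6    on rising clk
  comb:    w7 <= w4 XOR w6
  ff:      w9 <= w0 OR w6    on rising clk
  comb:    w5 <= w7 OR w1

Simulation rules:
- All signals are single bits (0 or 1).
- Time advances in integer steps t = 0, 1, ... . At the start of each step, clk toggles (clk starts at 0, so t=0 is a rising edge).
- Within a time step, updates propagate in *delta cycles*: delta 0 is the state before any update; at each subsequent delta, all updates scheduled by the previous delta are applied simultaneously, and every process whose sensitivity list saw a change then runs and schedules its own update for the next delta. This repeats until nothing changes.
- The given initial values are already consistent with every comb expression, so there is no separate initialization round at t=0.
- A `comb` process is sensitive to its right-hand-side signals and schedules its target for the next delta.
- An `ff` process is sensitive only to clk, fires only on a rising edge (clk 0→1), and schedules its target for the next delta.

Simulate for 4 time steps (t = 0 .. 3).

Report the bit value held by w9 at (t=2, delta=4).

1

[bits: w6,w7,w8,w3,w4,w1,clk,w5,w0,w9]
t=0: Δ0=1100000100 Δ1=1100001100 Δ2=1100001101 | 2Δ
t=1: Δ0=1100001101 Δ1=1100000101 | 1Δ
t=2: Δ0=1100000101 Δ1=1100001101 Δ2=0100001101 Δ3=0000001101 Δ4=0000001001 | 4Δ
t=3: Δ0=0000001001 Δ1=0000000001 | 1Δ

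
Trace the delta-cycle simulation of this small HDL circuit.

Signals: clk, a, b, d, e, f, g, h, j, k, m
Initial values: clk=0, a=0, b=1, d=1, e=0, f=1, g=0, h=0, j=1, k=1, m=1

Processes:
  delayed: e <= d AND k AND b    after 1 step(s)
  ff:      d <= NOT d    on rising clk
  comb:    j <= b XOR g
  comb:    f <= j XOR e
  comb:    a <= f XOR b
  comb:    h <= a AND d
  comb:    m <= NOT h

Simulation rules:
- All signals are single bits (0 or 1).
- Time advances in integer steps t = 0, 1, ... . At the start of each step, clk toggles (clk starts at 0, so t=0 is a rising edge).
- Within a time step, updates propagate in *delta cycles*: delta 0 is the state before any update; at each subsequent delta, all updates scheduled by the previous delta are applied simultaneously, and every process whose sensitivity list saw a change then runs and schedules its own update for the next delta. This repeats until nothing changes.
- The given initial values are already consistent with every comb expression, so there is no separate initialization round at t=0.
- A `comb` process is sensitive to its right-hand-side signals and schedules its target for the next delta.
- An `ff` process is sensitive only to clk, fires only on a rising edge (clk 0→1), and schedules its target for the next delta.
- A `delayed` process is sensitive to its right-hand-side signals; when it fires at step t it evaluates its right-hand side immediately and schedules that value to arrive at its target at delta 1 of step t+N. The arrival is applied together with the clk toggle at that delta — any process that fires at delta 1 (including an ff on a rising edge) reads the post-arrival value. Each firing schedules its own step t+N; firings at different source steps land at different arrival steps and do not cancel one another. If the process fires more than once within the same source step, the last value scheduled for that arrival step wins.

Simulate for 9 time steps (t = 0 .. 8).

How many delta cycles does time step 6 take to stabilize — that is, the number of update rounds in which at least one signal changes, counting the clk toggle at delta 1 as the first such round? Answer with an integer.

2

t=0 Δ0: j=1 e=0 g=0 clk=0 a=0 d=1 k=1 h=0 m=1 b=1 f=1
  Δ1: clk:0→1
  Δ2: d:1→0
  (2Δ to stable)
t=1 Δ0: j=1 e=0 g=0 clk=1 a=0 d=0 k=1 h=0 m=1 b=1 f=1
  Δ1: clk:1→0
  (1Δ to stable)
t=2 Δ0: j=1 e=0 g=0 clk=0 a=0 d=0 k=1 h=0 m=1 b=1 f=1
  Δ1: clk:0→1
  Δ2: d:0→1
  (2Δ to stable)
t=3 Δ0: j=1 e=0 g=0 clk=1 a=0 d=1 k=1 h=0 m=1 b=1 f=1
  Δ1: e:0→1, clk:1→0
  Δ2: f:1→0
  Δ3: a:0→1
  Δ4: h:0→1
  Δ5: m:1→0
  (5Δ to stable)
t=4 Δ0: j=1 e=1 g=0 clk=0 a=1 d=1 k=1 h=1 m=0 b=1 f=0
  Δ1: clk:0→1
  Δ2: d:1→0
  Δ3: h:1→0
  Δ4: m:0→1
  (4Δ to stable)
t=5 Δ0: j=1 e=1 g=0 clk=1 a=1 d=0 k=1 h=0 m=1 b=1 f=0
  Δ1: e:1→0, clk:1→0
  Δ2: f:0→1
  Δ3: a:1→0
  (3Δ to stable)
t=6 Δ0: j=1 e=0 g=0 clk=0 a=0 d=0 k=1 h=0 m=1 b=1 f=1
  Δ1: clk:0→1
  Δ2: d:0→1
  (2Δ to stable)
t=7 Δ0: j=1 e=0 g=0 clk=1 a=0 d=1 k=1 h=0 m=1 b=1 f=1
  Δ1: e:0→1, clk:1→0
  Δ2: f:1→0
  Δ3: a:0→1
  Δ4: h:0→1
  Δ5: m:1→0
  (5Δ to stable)
t=8 Δ0: j=1 e=1 g=0 clk=0 a=1 d=1 k=1 h=1 m=0 b=1 f=0
  Δ1: clk:0→1
  Δ2: d:1→0
  Δ3: h:1→0
  Δ4: m:0→1
  (4Δ to stable)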